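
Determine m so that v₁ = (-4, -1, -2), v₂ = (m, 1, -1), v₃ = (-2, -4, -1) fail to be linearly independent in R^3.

Place the vectors as rows of a 3×3 matrix; dependence ⇔ determinant zero.
The determinant works out to 7*m + 14.
Solving 7*m + 14 = 0 yields m = -2.

m = -2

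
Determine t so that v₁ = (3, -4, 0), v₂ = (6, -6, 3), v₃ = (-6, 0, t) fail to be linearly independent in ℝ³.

Dependence holds iff the 3×3 matrix [v₁ v₂ v₃] is singular.
Expanding, det = 6*t + 72.
Setting this to zero gives t = -12.

t = -12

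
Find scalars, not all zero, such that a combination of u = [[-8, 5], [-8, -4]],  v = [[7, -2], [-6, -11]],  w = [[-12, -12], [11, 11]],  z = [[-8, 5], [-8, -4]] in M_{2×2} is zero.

Write each element as a vector in ℝ⁴ using {E₁₁, E₁₂, E₂₁, E₂₂}.
Solve the homogeneous system with u, v, w, z as columns by row-reducing the coefficient matrix.
A generator of the null space is (1, 0, 0, -1).

u - z = 0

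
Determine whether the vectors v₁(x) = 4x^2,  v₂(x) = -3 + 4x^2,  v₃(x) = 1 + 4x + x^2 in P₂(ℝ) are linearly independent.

Write each element as a coordinate vector in ℝ³ using {1, x, x^2}.
Row-reduce the matrix whose columns are v₁, v₂, v₃.
The reduction yields 3 nonzero rows, so the rank is 3.
Since rank = 3 (the number of vectors), the set is linearly independent.

linearly independent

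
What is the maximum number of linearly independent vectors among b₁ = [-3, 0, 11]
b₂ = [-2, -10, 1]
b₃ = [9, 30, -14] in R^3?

Put the 3×3 matrix [b₁|b₂|b₃] into echelon form.
Exactly 2 pivots survive; hence the rank is 2.

2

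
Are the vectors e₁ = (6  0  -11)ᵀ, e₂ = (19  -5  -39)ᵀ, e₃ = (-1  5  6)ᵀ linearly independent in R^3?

linearly dependent

Place the vectors as rows of a 3×3 matrix and reduce to echelon form.
The reduction yields 2 nonzero rows, so the rank is 2.
Since rank 2 < 3, the set is linearly dependent.
Indeed 3e₁ - e₂ - e₃ = 0.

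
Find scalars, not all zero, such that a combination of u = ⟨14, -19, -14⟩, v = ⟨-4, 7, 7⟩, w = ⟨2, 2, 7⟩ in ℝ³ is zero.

Set up α₁u + … + α₃w = 0 and solve the homogeneous system.
A generator of the null space is (1, 3, -1).

u + 3v - w = 0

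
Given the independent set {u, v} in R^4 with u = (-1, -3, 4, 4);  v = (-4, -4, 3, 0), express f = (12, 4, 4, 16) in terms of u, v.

Since u, v are independent, the coefficients expressing f are uniquely determined by a linear system.
The system has the unique solution (α₁, α₂) = (4, -4).

f = 4u - 4v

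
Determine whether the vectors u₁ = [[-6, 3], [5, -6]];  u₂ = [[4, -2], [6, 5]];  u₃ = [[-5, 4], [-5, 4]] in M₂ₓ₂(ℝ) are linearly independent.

linearly independent

Write each element as a coordinate vector in ℝ⁴ using {E₁₁, E₁₂, E₂₁, E₂₂}.
Row-reduce the matrix whose columns are u₁, u₂, u₃.
The reduction yields 3 nonzero rows, so the rank is 3.
Since rank = 3 (the number of vectors), the set is linearly independent.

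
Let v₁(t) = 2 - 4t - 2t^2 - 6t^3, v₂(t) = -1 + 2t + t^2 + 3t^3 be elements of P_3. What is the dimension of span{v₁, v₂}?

Pass to coordinate vectors with respect to the basis {1, t, …, t^3}.
Apply Gaussian elimination to the matrix whose rows are v₁, v₂.
Exactly 1 pivot survives; hence the rank is 1.

dim = 1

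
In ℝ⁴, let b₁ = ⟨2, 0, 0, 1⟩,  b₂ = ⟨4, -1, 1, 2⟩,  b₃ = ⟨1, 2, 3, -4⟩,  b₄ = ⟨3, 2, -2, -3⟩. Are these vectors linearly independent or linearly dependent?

linearly independent

Place the vectors as rows of a 4×4 matrix and reduce to echelon form.
The reduction yields 4 nonzero rows, so the rank is 4.
Since rank = 4 (the number of vectors), the set is linearly independent.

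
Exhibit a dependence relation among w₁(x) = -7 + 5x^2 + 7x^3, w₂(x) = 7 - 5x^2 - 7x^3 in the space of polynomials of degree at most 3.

w₁ + w₂ = 0

Pass to coordinate vectors relative to the basis {1, x, …, x^3}.
Solve the homogeneous system with w₁, w₂ as columns by row-reducing the coefficient matrix.
A generator of the null space is (1, 1).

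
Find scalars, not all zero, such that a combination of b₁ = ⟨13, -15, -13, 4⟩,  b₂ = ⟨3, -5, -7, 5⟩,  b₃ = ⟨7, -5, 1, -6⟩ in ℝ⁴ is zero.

Row-reduce the matrix with b₁, b₂, b₃ as columns; the null space gives the coefficients.
A generator of the null space is (1, -2, -1).

b₁ - 2b₂ - b₃ = 0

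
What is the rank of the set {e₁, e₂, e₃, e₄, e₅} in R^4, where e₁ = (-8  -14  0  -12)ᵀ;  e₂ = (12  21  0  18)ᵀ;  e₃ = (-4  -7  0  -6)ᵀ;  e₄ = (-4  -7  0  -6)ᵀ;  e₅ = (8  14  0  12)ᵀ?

Row-reduce the 5×4 matrix with these as rows.
Exactly 1 pivot survives; hence the rank is 1.
(With 5 elements in a 4-dimensional space the rank is at most 4.)

1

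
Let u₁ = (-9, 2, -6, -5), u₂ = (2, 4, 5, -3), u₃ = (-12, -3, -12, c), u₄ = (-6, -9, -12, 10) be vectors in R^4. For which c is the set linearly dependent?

c = 24/7

The vectors are dependent exactly when the determinant of the matrix with rows u₁, u₂, u₃, u₄ vanishes.
Cofactor expansion gives det = 21*c - 72.
Setting this to zero gives c = 24/7.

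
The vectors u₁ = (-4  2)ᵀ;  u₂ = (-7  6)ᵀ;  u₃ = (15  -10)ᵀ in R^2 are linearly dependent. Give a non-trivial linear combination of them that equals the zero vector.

2u₁ + u₂ + u₃ = 0

Set up α₁u₁ + … + α₃u₃ = 0 and solve the homogeneous system.
A generator of the null space is (2, 1, 1).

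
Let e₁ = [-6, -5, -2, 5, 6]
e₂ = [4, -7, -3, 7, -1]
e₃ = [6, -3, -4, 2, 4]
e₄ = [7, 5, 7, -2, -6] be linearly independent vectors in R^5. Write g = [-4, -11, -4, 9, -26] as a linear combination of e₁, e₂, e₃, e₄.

g = -3e₁ + 4e₂ - 4e₃ - 2e₄

Since e₁, e₂, e₃, e₄ are independent, the coefficients expressing g are uniquely determined by a linear system.
Back-substitution yields (α₁, …, α₄) = (-3, 4, -4, -2).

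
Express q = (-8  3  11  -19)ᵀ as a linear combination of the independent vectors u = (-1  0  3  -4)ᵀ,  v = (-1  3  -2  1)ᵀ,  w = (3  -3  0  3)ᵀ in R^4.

Solve the system with u, v, w as columns and q as the right-hand side.
The system has the unique solution (c₁, c₂, c₃) = (3, -1, -2).

q = 3u - v - 2w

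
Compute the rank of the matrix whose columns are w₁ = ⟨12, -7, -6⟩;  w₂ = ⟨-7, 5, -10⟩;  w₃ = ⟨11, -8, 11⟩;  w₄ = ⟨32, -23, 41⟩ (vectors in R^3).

rank 3

Row-reduce the 4×3 matrix with these as rows.
The echelon form has 3 nonzero rows, so the rank is 3.
(With 4 elements in a 3-dimensional space the rank is at most 3.)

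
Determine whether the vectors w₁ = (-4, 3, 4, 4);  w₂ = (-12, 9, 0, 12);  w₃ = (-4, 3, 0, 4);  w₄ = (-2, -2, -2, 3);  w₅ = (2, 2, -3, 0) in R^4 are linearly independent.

linearly dependent

There are 5 vectors in a 4-dimensional space, so they cannot be linearly independent.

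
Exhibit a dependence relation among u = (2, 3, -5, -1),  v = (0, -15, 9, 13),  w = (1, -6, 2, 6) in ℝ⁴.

u + v - 2w = 0

Write the vectors as columns of a matrix and find a nonzero vector in its null space.
The free variable yields coefficients (1, 1, -2) (any nonzero multiple also works).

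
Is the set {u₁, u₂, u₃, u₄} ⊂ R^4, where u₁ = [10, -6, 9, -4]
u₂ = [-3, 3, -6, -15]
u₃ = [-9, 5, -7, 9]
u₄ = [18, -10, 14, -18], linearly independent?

linearly dependent

One vector is a scalar multiple of another, so the set is dependent.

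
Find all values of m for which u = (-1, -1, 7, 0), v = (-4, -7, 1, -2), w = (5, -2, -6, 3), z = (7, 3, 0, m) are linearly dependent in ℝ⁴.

m = 53/12

Place the vectors as rows of a 4×4 matrix; dependence ⇔ determinant zero.
The determinant works out to 276*m - 1219.
Setting this to zero gives m = 53/12.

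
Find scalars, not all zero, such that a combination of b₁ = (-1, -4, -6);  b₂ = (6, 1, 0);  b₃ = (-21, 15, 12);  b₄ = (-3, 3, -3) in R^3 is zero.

Write the vectors as columns of a matrix and find a nonzero vector in its null space.
A generator of the null space is (3, 3, 1, -2).

3b₁ + 3b₂ + b₃ - 2b₄ = 0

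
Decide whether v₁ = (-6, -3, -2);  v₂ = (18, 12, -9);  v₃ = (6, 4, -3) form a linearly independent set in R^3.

linearly dependent

Place the vectors as rows of a 3×3 matrix and reduce to echelon form.
The reduction yields 2 nonzero rows, so the rank is 2.
Since rank 2 < 3, the set is linearly dependent.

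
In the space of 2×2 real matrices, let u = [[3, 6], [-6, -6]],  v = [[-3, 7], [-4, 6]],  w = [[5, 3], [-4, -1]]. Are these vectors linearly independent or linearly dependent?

Write each element as a coordinate vector in ℝ⁴ using {E₁₁, E₁₂, E₂₁, E₂₂}.
Place the vectors as rows of a 3×4 matrix and reduce to echelon form.
The reduction yields 3 nonzero rows, so the rank is 3.
Since rank = 3 (the number of vectors), the set is linearly independent.

linearly independent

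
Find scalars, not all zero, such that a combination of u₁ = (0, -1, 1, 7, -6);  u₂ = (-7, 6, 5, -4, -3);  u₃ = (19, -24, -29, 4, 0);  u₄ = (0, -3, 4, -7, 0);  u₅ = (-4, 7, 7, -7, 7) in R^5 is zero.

3u₁ + u₂ + u₃ + 3u₅ = 0

Set up α₁u₁ + … + α₅u₅ = 0 and solve the homogeneous system.
One solution (up to scaling) is (3, 1, 1, 0, 3).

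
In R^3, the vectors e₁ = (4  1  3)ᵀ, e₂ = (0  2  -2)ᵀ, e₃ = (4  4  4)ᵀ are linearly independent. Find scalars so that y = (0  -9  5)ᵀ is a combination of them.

y = e₁ - 3e₂ - e₃

Solve the system with e₁, e₂, e₃ as columns and y as the right-hand side.
Back-substitution yields (c₁, c₂, c₃) = (1, -3, -1).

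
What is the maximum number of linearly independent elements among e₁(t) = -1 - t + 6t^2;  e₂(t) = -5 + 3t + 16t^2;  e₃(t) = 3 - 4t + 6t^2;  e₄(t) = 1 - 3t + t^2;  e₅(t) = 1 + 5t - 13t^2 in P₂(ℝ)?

3

Represent each element by its coordinate vector in ℝ³.
Form the matrix with e₁, e₂, e₃, e₄, e₅ as columns and reduce.
Reduction leaves 3 leading entries, giving rank 3.
(With 5 elements in a 3-dimensional space the rank is at most 3.)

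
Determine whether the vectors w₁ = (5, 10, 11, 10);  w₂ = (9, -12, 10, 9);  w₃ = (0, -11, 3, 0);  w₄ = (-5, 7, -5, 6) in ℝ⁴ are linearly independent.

linearly independent

Place the vectors as rows of a 4×4 matrix and reduce to echelon form.
The reduction yields 4 nonzero rows, so the rank is 4.
Since rank = 4 (the number of vectors), the set is linearly independent.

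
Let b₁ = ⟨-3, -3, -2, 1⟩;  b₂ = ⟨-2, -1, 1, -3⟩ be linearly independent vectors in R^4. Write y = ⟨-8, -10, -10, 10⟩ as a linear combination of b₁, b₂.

y = 4b₁ - 2b₂

Set up the augmented matrix [b₁ | b₂ | y] and row-reduce.
Back-substitution yields (a₁, a₂) = (4, -2).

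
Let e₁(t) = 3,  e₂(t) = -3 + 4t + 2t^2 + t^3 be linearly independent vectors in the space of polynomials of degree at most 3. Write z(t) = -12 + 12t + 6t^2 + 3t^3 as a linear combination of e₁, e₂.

Identify each element with its coordinate vector in ℝ⁴ via {1, t, …, t^3}.
Solve the system with e₁, e₂ as columns and z as the right-hand side.
Row-reducing the augmented matrix gives the unique coefficients (c₁, c₂) = (-1, 3).

z = -e₁ + 3e₂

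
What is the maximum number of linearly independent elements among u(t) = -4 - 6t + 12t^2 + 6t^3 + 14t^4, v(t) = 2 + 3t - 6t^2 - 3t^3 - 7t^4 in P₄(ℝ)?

1

Use coordinates relative to {1, t, …, t^4}.
Apply Gaussian elimination to the matrix whose rows are u, v.
The echelon form has 1 nonzero row, so the rank is 1.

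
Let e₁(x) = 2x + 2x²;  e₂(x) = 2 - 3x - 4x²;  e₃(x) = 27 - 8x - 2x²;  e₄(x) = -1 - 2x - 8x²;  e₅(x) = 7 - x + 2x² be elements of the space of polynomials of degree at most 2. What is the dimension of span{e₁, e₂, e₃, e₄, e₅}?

Pass to coordinate vectors with respect to the basis {1, x, x²}.
Row-reduce the 5×3 matrix with these as rows.
Reduction leaves 3 leading entries, giving rank 3.
(With 5 elements in a 3-dimensional space the rank is at most 3.)

3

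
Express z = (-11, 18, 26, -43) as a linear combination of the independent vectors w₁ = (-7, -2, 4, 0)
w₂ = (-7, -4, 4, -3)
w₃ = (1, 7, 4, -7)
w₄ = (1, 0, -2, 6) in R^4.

Solve the system with w₁, w₂, w₃, w₄ as columns and z as the right-hand side.
The system has the unique solution (a₁, …, a₄) = (-1, 3, 4, -1).

z = -w₁ + 3w₂ + 4w₃ - w₄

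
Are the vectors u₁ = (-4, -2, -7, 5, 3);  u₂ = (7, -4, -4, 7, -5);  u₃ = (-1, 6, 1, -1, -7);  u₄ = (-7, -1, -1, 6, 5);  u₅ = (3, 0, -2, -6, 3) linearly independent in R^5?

Row-reduce the matrix whose columns are u₁, u₂, u₃, u₄, u₅.
The reduction yields 5 nonzero rows, so the rank is 5.
Since rank = 5 (the number of vectors), the set is linearly independent.

linearly independent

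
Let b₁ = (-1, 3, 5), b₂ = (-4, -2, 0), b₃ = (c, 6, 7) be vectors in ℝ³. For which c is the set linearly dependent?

c = 11/5

Dependence holds iff the 3×3 matrix [b₁ b₂ b₃] is singular.
Cofactor expansion gives det = 10*c - 22.
Solving 10*c - 22 = 0 yields c = 11/5.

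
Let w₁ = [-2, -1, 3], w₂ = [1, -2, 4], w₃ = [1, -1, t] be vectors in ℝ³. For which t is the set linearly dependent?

t = 9/5

The set is linearly dependent precisely when det[w₁; w₂; w₃] = 0.
The determinant works out to 5*t - 9.
This vanishes exactly when t = 9/5.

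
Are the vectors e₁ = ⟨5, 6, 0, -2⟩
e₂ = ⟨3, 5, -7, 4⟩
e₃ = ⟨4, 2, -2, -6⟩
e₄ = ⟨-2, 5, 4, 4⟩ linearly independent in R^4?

Form the 4×4 matrix with these as columns; its determinant is 998.
A nonzero determinant means the columns are linearly independent.

linearly independent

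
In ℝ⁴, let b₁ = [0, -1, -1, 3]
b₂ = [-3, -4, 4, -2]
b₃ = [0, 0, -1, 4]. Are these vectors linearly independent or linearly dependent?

Place the vectors as rows of a 3×4 matrix and reduce to echelon form.
The reduction yields 3 nonzero rows, so the rank is 3.
Since rank = 3 (the number of vectors), the set is linearly independent.

linearly independent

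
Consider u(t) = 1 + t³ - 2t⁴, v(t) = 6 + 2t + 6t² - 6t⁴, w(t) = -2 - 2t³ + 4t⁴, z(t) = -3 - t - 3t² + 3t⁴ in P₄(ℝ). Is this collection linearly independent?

linearly dependent

Write each element as a coordinate vector in ℝ⁵ using {1, t, …, t⁴}.
One vector is a scalar multiple of another, so the set is dependent.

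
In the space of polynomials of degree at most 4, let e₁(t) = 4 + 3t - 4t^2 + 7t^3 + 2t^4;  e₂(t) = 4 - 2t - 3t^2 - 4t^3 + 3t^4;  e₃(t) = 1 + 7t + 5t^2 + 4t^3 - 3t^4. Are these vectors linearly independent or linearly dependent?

Take coordinates with respect to the standard basis {1, t, …, t^4}.
Place the vectors as rows of a 3×5 matrix and reduce to echelon form.
The reduction yields 3 nonzero rows, so the rank is 3.
Since rank = 3 (the number of vectors), the set is linearly independent.

linearly independent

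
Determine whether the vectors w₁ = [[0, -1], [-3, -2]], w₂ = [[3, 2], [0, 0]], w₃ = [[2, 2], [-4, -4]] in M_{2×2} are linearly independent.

linearly independent

Take coordinates with respect to the standard basis {E₁₁, E₁₂, E₂₁, E₂₂}.
Place the vectors as rows of a 3×4 matrix and reduce to echelon form.
The reduction yields 3 nonzero rows, so the rank is 3.
Since rank = 3 (the number of vectors), the set is linearly independent.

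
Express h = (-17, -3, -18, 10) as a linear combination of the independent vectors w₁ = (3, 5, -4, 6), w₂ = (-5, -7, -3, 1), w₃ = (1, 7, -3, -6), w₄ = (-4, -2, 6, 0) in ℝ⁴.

Solve the system with w₁, w₂, w₃, w₄ as columns and h as the right-hand side.
Back-substitution yields (c₁, …, c₄) = (3, 4, 2, 2).

h = 3w₁ + 4w₂ + 2w₃ + 2w₄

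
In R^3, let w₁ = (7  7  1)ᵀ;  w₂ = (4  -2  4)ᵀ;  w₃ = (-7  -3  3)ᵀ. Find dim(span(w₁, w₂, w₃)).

3

Row-reduce the 3×3 matrix with these as rows.
Reduction leaves 3 leading entries, giving rank 3.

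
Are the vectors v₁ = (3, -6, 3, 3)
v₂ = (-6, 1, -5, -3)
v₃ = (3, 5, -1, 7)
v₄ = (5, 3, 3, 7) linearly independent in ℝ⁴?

The matrix [v₁|v₂|v₃|v₄] has determinant 360.
A nonzero determinant means the columns are linearly independent.

linearly independent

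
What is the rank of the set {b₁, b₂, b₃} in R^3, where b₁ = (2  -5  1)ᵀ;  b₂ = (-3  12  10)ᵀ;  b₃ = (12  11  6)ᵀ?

rank 3

Apply Gaussian elimination to the matrix whose rows are b₁, b₂, b₃.
There are 3 pivot columns, so rank = 3.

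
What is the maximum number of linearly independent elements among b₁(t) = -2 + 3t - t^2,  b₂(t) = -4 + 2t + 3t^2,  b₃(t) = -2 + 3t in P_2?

Pass to coordinate vectors with respect to the basis {1, t, t^2}.
Form the matrix with b₁, b₂, b₃ as columns and reduce.
Reduction leaves 3 leading entries, giving rank 3.

3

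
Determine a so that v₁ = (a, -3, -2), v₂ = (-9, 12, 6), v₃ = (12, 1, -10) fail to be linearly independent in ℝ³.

a = 20/7

The vectors are dependent exactly when the determinant of the matrix with rows v₁, v₂, v₃ vanishes.
The determinant works out to 360 - 126*a.
This vanishes exactly when a = 20/7.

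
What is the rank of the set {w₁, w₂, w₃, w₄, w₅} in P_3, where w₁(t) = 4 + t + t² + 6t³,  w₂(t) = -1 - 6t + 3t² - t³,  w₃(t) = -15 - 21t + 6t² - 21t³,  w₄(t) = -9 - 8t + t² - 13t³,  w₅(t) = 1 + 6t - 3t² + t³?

rank 2

Pass to coordinate vectors with respect to the basis {1, t, …, t³}.
Form the matrix with w₁, w₂, w₃, w₄, w₅ as columns and reduce.
The echelon form has 2 nonzero rows, so the rank is 2.
(With 5 elements in a 4-dimensional space the rank is at most 4.)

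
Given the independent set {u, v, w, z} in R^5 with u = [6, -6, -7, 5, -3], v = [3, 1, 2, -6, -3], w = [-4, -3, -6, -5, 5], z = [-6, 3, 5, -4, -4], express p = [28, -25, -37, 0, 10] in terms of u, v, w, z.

Write p = α₁u + … + α₄z and equate components.
The system has the unique solution (α₁, …, α₄) = (2, 2, 2, -3).

p = 2u + 2v + 2w - 3z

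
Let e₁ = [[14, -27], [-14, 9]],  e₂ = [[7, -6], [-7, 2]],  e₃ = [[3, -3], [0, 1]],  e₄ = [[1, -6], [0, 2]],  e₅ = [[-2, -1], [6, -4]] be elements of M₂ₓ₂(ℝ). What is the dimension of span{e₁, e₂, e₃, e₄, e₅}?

Use coordinates relative to {E₁₁, E₁₂, E₂₁, E₂₂}.
Apply Gaussian elimination to the matrix whose rows are e₁, e₂, e₃, e₄, e₅.
Exactly 4 pivots survive; hence the rank is 4.
(With 5 elements in a 4-dimensional space the rank is at most 4.)

4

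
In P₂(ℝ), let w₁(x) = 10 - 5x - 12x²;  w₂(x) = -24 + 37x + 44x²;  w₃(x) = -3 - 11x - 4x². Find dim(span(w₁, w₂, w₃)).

Use coordinates relative to {1, x, x²}.
Apply Gaussian elimination to the matrix whose rows are w₁, w₂, w₃.
There are 2 pivot columns, so rank = 2.

2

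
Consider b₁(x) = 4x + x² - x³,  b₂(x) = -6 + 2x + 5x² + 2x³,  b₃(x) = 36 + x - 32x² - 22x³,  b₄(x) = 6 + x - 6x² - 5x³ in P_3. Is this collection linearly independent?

Take coordinates with respect to the standard basis {1, x, …, x³}.
Form the 4×4 matrix with these as columns; its determinant is 0.
A zero determinant means the columns are linearly dependent.

linearly dependent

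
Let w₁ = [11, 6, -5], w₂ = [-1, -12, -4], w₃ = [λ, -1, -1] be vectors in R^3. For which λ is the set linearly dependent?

λ = 11/12

Dependence holds iff the 3×3 matrix [w₁ w₂ w₃] is singular.
Cofactor expansion gives det = 77 - 84*λ.
This vanishes exactly when λ = 11/12.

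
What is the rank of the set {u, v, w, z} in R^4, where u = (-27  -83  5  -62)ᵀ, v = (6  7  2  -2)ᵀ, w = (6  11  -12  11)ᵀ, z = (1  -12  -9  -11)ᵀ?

Row-reduce the 4×4 matrix with these as rows.
The echelon form has 3 nonzero rows, so the rank is 3.

rank 3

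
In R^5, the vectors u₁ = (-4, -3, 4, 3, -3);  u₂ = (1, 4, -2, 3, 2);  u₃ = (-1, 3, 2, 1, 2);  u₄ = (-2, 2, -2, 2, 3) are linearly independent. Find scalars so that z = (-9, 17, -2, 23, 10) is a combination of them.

z = 2u₁ + 4u₂ + u₃ + 2u₄

Set up the augmented matrix [u₁ | u₂ | u₃ | u₄ | z] and row-reduce.
The system has the unique solution (c₁, …, c₄) = (2, 4, 1, 2).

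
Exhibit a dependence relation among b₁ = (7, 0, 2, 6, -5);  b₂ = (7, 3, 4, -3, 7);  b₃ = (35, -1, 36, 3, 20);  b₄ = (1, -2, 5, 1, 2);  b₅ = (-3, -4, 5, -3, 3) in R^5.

Row-reduce the matrix with b₁, b₂, b₃, b₄, b₅ as columns; the null space gives the coefficients.
The free variable yields coefficients (2, 3, -1, 3, 1) (any nonzero multiple also works).

2b₁ + 3b₂ - b₃ + 3b₄ + b₅ = 0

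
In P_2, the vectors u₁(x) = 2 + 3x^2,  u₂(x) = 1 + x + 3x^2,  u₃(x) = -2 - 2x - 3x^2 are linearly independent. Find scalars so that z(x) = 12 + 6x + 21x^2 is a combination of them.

z = 3u₁ + 2u₂ - 2u₃

Take coordinate vectors relative to {1, x, x^2}.
Solve the system with u₁, u₂, u₃ as columns and z as the right-hand side.
The system has the unique solution (c₁, c₂, c₃) = (3, 2, -2).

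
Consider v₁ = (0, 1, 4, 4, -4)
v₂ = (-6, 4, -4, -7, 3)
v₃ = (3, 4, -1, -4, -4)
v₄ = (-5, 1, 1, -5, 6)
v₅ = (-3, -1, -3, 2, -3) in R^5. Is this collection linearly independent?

linearly independent

Form the 5×5 matrix with these as columns; its determinant is -3428.
A nonzero determinant means the columns are linearly independent.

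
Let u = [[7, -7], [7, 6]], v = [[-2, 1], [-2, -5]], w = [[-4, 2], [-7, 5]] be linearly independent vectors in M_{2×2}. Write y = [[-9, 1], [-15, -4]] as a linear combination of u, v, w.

Identify each element with its coordinate vector in ℝ⁴ via {E₁₁, E₁₂, E₂₁, E₂₂}.
Set up the augmented matrix [u | v | w | y] and row-reduce.
The system has the unique solution (α₁, α₂, α₃) = (1, 4, 2).

y = u + 4v + 2w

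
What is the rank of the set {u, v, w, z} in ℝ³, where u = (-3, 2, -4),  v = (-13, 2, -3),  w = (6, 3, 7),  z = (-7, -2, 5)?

Row-reduce the 4×3 matrix with these as rows.
Exactly 3 pivots survive; hence the rank is 3.
(With 4 elements in a 3-dimensional space the rank is at most 3.)

3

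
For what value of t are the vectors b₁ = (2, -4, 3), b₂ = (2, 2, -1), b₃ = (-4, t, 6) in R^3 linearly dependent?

t = -10

The vectors are dependent exactly when the determinant of the matrix with rows b₁, b₂, b₃ vanishes.
Cofactor expansion gives det = 8*t + 80.
This vanishes exactly when t = -10.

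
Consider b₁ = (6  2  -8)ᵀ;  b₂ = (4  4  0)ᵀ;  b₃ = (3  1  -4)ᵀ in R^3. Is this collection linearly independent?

One vector is a scalar multiple of another, so the set is dependent.

linearly dependent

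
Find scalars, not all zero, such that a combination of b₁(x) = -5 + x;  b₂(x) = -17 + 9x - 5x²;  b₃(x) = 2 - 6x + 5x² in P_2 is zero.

Pass to coordinate vectors relative to the basis {1, x, x²}.
Row-reduce the matrix with b₁, b₂, b₃ as columns; the null space gives the coefficients.
A generator of the null space is (3, -1, -1).

3b₁ - b₂ - b₃ = 0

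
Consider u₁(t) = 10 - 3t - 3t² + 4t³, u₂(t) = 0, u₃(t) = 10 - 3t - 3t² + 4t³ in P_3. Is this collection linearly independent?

linearly dependent

Take coordinates with respect to the standard basis {1, t, …, t³}.
One of the vectors is the zero vector, so the set is linearly dependent.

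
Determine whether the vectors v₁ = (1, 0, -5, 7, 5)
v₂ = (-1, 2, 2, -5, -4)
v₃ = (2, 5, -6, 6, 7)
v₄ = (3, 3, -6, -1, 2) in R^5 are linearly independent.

Row-reduce the matrix whose columns are v₁, v₂, v₃, v₄.
The reduction yields 4 nonzero rows, so the rank is 4.
Since rank = 4 (the number of vectors), the set is linearly independent.

linearly independent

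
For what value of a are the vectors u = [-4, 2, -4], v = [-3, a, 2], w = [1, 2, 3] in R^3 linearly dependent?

Dependence holds iff the 3×3 matrix [u v w] is singular.
Cofactor expansion gives det = 62 - 8*a.
This vanishes exactly when a = 31/4.

a = 31/4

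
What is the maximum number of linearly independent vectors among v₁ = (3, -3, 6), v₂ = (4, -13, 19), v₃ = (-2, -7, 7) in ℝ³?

Form the matrix with v₁, v₂, v₃ as columns and reduce.
Reduction leaves 2 leading entries, giving rank 2.

2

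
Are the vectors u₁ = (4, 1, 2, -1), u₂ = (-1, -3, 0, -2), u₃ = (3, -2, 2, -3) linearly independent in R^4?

Place the vectors as rows of a 3×4 matrix and reduce to echelon form.
The reduction yields 2 nonzero rows, so the rank is 2.
Since rank 2 < 3, the set is linearly dependent.
Indeed u₁ + u₂ - u₃ = 0.

linearly dependent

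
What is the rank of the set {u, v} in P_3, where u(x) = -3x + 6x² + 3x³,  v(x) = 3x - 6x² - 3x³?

Represent each element by its coordinate vector in ℝ⁴.
Form the matrix with u, v as columns and reduce.
Exactly 1 pivot survives; hence the rank is 1.

rank 1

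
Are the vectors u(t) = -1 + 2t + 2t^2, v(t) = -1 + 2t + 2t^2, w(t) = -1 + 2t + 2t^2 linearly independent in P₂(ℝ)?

linearly dependent

Write each element as a coordinate vector in ℝ³ using {1, t, t^2}.
Form the 3×3 matrix with these as columns; its determinant is 0.
A zero determinant means the columns are linearly dependent.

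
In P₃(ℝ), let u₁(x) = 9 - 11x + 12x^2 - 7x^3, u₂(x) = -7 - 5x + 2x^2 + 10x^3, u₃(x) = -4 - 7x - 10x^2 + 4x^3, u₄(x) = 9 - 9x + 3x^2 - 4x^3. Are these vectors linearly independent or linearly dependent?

linearly independent

Take coordinates with respect to the standard basis {1, x, …, x^3}.
Form the 4×4 matrix with these as columns; its determinant is 9321.
A nonzero determinant means the columns are linearly independent.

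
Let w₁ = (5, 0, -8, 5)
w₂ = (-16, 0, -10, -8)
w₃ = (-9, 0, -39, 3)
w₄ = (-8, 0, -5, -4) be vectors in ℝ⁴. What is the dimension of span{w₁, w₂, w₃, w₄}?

Row-reduce the 4×4 matrix with these as rows.
Exactly 2 pivots survive; hence the rank is 2.

2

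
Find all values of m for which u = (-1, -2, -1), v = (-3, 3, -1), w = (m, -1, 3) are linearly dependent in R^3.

The set is linearly dependent precisely when det[u; v; w] = 0.
Expanding, det = 5*m - 29.
Solving 5*m - 29 = 0 yields m = 29/5.

m = 29/5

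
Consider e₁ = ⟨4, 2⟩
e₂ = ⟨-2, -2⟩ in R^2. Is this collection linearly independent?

linearly independent

Row-reduce the matrix whose columns are e₁, e₂.
The reduction yields 2 nonzero rows, so the rank is 2.
Since rank = 2 (the number of vectors), the set is linearly independent.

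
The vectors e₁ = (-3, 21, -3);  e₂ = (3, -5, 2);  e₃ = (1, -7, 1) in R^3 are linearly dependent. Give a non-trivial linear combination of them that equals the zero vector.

Row-reduce the matrix with e₁, e₂, e₃ as columns; the null space gives the coefficients.
A generator of the null space is (1, 0, 3).

e₁ + 3e₃ = 0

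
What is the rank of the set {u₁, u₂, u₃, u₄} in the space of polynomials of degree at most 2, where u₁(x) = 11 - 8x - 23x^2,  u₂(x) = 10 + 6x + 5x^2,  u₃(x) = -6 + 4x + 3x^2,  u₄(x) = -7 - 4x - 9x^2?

rank 3

Pass to coordinate vectors with respect to the basis {1, x, x^2}.
Apply Gaussian elimination to the matrix whose rows are u₁, u₂, u₃, u₄.
There are 3 pivot columns, so rank = 3.
(With 4 elements in a 3-dimensional space the rank is at most 3.)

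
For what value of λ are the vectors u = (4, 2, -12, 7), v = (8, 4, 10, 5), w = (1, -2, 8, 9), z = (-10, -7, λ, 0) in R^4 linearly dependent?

λ = -27/5

Place the vectors as rows of a 4×4 matrix; dependence ⇔ determinant zero.
The determinant works out to 90*λ + 486.
This vanishes exactly when λ = -27/5.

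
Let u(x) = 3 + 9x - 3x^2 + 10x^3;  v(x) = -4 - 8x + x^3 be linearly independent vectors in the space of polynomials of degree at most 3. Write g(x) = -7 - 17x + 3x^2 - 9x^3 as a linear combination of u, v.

Work in coordinates with respect to the standard basis {1, x, …, x^3}.
Write g = α₁u + α₂v and equate components.
The system has the unique solution (α₁, α₂) = (-1, 1).

g = -u + v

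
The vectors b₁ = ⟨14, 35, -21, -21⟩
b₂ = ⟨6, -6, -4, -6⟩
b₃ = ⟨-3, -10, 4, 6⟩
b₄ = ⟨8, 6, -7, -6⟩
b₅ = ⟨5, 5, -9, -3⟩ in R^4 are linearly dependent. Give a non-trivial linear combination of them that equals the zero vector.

b₁ + 3b₃ - b₅ = 0

Set up α₁b₁ + … + α₅b₅ = 0 and solve the homogeneous system.
One solution (up to scaling) is (1, 0, 3, 0, -1).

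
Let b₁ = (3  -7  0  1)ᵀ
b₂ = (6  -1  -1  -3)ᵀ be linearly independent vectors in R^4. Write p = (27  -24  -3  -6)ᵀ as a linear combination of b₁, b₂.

Set up the augmented matrix [b₁ | b₂ | p] and row-reduce.
Back-substitution yields (c₁, c₂) = (3, 3).

p = 3b₁ + 3b₂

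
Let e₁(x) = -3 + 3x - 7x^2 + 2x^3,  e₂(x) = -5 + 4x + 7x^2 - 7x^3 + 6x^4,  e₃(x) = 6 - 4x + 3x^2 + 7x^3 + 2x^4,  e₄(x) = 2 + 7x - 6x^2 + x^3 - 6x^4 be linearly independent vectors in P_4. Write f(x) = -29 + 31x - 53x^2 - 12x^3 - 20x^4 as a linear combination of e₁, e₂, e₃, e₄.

f = 4e₁ - e₂ - 4e₃ + e₄

Take coordinate vectors relative to {1, x, …, x^4}.
Write f = c₁e₁ + … + c₄e₄ and equate components.
The system has the unique solution (c₁, …, c₄) = (4, -1, -4, 1).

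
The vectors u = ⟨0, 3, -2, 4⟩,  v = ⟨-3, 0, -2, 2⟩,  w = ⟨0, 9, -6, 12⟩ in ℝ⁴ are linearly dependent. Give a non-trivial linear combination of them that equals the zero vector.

Solve the homogeneous system with u, v, w as columns by row-reducing the coefficient matrix.
The free variable yields coefficients (3, 0, -1) (any nonzero multiple also works).

3u - w = 0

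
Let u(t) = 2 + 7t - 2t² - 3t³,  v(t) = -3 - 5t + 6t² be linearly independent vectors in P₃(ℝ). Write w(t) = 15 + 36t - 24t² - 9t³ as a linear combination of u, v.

Work in coordinates with respect to the standard basis {1, t, …, t³}.
Solve the system with u, v as columns and w as the right-hand side.
Row-reducing the augmented matrix gives the unique coefficients (α₁, α₂) = (3, -3).

w = 3u - 3v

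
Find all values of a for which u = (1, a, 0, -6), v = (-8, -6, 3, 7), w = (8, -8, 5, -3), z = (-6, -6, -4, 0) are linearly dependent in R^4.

The set is linearly dependent precisely when det[u; v; w; z] = 0.
Expanding, det = -136*a - 4216.
Solving -136*a - 4216 = 0 yields a = -31.

a = -31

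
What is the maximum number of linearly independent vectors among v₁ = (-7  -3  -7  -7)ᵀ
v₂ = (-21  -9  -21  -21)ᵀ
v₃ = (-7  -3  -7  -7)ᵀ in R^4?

1

Row-reduce the 3×4 matrix with these as rows.
The echelon form has 1 nonzero row, so the rank is 1.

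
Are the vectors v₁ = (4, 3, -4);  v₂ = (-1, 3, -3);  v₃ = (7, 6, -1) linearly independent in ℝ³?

Form the 3×3 matrix with these as columns; its determinant is 102.
A nonzero determinant means the columns are linearly independent.

linearly independent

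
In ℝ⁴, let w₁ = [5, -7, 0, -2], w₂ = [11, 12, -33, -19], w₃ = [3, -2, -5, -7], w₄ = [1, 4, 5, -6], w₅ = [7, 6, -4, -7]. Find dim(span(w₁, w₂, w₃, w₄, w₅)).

4

Apply Gaussian elimination to the matrix whose rows are w₁, w₂, w₃, w₄, w₅.
The echelon form has 4 nonzero rows, so the rank is 4.
(With 5 elements in a 4-dimensional space the rank is at most 4.)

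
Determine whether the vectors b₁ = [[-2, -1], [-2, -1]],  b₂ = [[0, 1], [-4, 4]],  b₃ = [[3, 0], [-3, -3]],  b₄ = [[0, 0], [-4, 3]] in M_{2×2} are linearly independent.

linearly independent

Write each element as a coordinate vector in ℝ⁴ using {E₁₁, E₁₂, E₂₁, E₂₂}.
Row-reduce the matrix whose columns are b₁, b₂, b₃, b₄.
The reduction yields 4 nonzero rows, so the rank is 4.
Since rank = 4 (the number of vectors), the set is linearly independent.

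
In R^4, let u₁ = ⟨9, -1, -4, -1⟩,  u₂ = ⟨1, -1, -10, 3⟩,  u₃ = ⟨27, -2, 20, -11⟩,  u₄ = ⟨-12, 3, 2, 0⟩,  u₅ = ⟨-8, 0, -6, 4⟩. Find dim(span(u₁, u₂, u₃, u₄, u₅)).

Form the matrix with u₁, u₂, u₃, u₄, u₅ as columns and reduce.
Reduction leaves 3 leading entries, giving rank 3.
(With 5 elements in a 4-dimensional space the rank is at most 4.)

3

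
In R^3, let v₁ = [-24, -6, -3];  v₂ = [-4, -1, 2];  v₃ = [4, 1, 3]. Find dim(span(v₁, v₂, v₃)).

Row-reduce the 3×3 matrix with these as rows.
The echelon form has 2 nonzero rows, so the rank is 2.

2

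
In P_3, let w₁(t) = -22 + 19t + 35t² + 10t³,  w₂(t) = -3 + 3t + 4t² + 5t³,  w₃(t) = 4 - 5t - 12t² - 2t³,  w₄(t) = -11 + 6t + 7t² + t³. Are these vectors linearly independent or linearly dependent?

linearly dependent

Write each element as a coordinate vector in ℝ⁴ using {1, t, …, t³}.
Row-reduce the matrix whose columns are w₁, w₂, w₃, w₄.
The reduction yields 3 nonzero rows, so the rank is 3.
Since rank 3 < 4, the set is linearly dependent.
Indeed w₁ - w₂ + 2w₃ - w₄ = 0.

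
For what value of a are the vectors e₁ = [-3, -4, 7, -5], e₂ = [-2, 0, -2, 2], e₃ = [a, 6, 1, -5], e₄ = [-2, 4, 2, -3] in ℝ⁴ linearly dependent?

a = 30

The vectors are dependent exactly when the determinant of the matrix with rows e₁, e₂, e₃, e₄ vanishes.
Cofactor expansion gives det = 8*a - 240.
Solving 8*a - 240 = 0 yields a = 30.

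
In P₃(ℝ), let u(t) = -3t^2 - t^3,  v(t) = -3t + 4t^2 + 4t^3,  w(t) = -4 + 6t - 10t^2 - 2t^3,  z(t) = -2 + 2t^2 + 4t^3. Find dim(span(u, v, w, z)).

3

Represent each element by its coordinate vector in ℝ⁴.
Row-reduce the 4×4 matrix with these as rows.
The echelon form has 3 nonzero rows, so the rank is 3.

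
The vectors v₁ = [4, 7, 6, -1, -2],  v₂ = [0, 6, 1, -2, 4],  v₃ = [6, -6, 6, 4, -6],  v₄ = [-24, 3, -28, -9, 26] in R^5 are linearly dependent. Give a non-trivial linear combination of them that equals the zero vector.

3v₁ - 2v₂ + 2v₃ + v₄ = 0

Set up α₁v₁ + … + α₄v₄ = 0 and solve the homogeneous system.
The free variable yields coefficients (3, -2, 2, 1) (any nonzero multiple also works).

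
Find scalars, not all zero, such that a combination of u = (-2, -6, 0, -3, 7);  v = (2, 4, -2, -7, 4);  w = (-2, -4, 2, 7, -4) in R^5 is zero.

Write the vectors as columns of a matrix and find a nonzero vector in its null space.
A generator of the null space is (0, 1, 1).

v + w = 0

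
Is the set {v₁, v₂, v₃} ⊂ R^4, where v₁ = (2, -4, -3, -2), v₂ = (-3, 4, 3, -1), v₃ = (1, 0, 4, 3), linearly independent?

linearly independent

Place the vectors as rows of a 3×4 matrix and reduce to echelon form.
The reduction yields 3 nonzero rows, so the rank is 3.
Since rank = 3 (the number of vectors), the set is linearly independent.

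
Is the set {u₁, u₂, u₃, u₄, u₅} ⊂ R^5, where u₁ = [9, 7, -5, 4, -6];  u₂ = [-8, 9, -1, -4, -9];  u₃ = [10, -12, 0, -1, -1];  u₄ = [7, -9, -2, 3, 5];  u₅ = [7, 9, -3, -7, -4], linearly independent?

Row-reduce the matrix whose columns are u₁, u₂, u₃, u₄, u₅.
The reduction yields 5 nonzero rows, so the rank is 5.
Since rank = 5 (the number of vectors), the set is linearly independent.

linearly independent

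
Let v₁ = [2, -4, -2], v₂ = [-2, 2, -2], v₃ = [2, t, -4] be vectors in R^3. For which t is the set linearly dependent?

The vectors are dependent exactly when the determinant of the matrix with rows v₁, v₂, v₃ vanishes.
Cofactor expansion gives det = 8*t + 40.
Solving 8*t + 40 = 0 yields t = -5.

t = -5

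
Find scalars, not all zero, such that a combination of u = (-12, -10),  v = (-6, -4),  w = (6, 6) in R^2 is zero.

u - v + w = 0

Solve the homogeneous system with u, v, w as columns by row-reducing the coefficient matrix.
The free variable yields coefficients (1, -1, 1) (any nonzero multiple also works).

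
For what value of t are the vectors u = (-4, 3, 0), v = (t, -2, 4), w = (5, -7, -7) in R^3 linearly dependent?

t = 36/7

The set is linearly dependent precisely when det[u; v; w] = 0.
Cofactor expansion gives det = 21*t - 108.
Setting this to zero gives t = 36/7.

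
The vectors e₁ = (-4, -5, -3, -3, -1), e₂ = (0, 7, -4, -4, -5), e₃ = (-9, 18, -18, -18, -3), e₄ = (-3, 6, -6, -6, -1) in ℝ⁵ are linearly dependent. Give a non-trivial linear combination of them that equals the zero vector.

e₃ - 3e₄ = 0

Solve the homogeneous system with e₁, e₂, e₃, e₄ as columns by row-reducing the coefficient matrix.
The free variable yields coefficients (0, 0, 1, -3) (any nonzero multiple also works).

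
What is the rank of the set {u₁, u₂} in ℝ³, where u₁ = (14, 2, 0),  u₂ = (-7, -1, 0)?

Apply Gaussian elimination to the matrix whose rows are u₁, u₂.
Exactly 1 pivot survives; hence the rank is 1.

1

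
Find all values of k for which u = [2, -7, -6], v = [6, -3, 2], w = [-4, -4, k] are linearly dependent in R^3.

Dependence holds iff the 3×3 matrix [u v w] is singular.
The determinant works out to 36*k + 288.
Solving 36*k + 288 = 0 yields k = -8.

k = -8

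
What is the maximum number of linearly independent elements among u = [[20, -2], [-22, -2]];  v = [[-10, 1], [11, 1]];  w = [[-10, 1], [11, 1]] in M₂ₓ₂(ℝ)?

Use coordinates relative to {E₁₁, E₁₂, E₂₁, E₂₂}.
Form the matrix with u, v, w as columns and reduce.
There is 1 pivot column, so rank = 1.

1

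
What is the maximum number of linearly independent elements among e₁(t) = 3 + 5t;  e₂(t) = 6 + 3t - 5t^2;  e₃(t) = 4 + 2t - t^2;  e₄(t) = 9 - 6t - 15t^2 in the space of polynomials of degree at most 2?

3

Pass to coordinate vectors with respect to the basis {1, t, t^2}.
Put the 3×4 matrix [e₁|e₂|e₃|e₄] into echelon form.
There are 3 pivot columns, so rank = 3.
(With 4 elements in a 3-dimensional space the rank is at most 3.)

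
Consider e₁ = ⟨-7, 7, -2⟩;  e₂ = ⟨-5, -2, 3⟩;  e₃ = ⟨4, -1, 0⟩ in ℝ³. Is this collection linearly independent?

Row-reduce the matrix whose columns are e₁, e₂, e₃.
The reduction yields 3 nonzero rows, so the rank is 3.
Since rank = 3 (the number of vectors), the set is linearly independent.

linearly independent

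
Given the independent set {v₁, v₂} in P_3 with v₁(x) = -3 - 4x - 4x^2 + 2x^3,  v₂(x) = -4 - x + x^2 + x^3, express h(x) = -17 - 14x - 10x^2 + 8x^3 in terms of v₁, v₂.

h = 3v₁ + 2v₂

Work in coordinates with respect to the standard basis {1, x, …, x^3}.
Set up the augmented matrix [v₁ | v₂ | h] and row-reduce.
Back-substitution yields (α₁, α₂) = (3, 2).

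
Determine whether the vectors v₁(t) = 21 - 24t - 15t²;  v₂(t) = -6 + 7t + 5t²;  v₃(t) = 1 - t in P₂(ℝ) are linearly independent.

Write each element as a coordinate vector in ℝ³ using {1, t, t²}.
Form the 3×3 matrix with these as columns; its determinant is 0.
A zero determinant means the columns are linearly dependent.
Indeed v₁ + 3v₂ - 3v₃ = 0.

linearly dependent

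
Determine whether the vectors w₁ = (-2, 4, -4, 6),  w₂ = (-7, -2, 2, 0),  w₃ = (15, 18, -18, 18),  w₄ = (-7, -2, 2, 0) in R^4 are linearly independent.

linearly dependent

Two of the vectors are equal, giving an immediate dependence.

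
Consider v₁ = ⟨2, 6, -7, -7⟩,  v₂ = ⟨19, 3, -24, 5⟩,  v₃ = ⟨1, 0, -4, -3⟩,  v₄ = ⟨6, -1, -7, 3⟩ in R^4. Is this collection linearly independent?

Place the vectors as rows of a 4×4 matrix and reduce to echelon form.
The reduction yields 3 nonzero rows, so the rank is 3.
Since rank 3 < 4, the set is linearly dependent.

linearly dependent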